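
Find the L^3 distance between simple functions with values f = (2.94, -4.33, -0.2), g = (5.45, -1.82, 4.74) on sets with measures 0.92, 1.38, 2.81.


Step 1: Compute differences f_i - g_i:
  2.94 - 5.45 = -2.51
  -4.33 - -1.82 = -2.51
  -0.2 - 4.74 = -4.94
Step 2: Compute |diff|^3 * measure for each set:
  |-2.51|^3 * 0.92 = 15.813251 * 0.92 = 14.548191
  |-2.51|^3 * 1.38 = 15.813251 * 1.38 = 21.822286
  |-4.94|^3 * 2.81 = 120.553784 * 2.81 = 338.756133
Step 3: Sum = 375.12661
Step 4: ||f-g||_3 = (375.12661)^(1/3) = 7.212059


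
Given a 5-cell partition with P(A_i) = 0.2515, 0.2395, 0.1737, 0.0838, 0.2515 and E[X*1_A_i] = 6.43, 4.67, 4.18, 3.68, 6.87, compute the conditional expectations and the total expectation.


For each cell A_i: E[X|A_i] = E[X*1_A_i] / P(A_i)
Step 1: E[X|A_1] = 6.43 / 0.2515 = 25.5666
Step 2: E[X|A_2] = 4.67 / 0.2395 = 19.498956
Step 3: E[X|A_3] = 4.18 / 0.1737 = 24.064479
Step 4: E[X|A_4] = 3.68 / 0.0838 = 43.914081
Step 5: E[X|A_5] = 6.87 / 0.2515 = 27.316103
Verification: E[X] = sum E[X*1_A_i] = 6.43 + 4.67 + 4.18 + 3.68 + 6.87 = 25.83


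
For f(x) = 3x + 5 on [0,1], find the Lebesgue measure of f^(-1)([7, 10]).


f^(-1)([7, 10]) = {x : 7 <= 3x + 5 <= 10}
Solving: (7 - 5)/3 <= x <= (10 - 5)/3
= [0.666667, 1.666667]
Intersecting with [0,1]: [0.666667, 1]
Measure = 1 - 0.666667 = 0.333333


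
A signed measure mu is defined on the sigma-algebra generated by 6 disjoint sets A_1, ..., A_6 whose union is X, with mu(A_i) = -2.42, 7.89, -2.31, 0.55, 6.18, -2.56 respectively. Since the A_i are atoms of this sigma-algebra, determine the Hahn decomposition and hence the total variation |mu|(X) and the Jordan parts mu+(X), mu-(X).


Step 1: Every measurable set is a union of atoms (the cells / points), so a Hahn decomposition is
  obtained by grouping atoms by sign: P = union of atoms with mu > 0, N = union of the remaining atoms.
  Atoms in P (indices): 2, 4, 5;  atoms in N (indices): 1, 3, 6
  Positive values: 7.89, 0.55, 6.18
  Negative values: -2.42, -2.31, -2.56
Step 2: mu+(X) = mu(P) = sum of positive atom values = 14.62
Step 3: mu-(X) = -mu(N) = sum of |negative atom values| = 7.29
Step 4: |mu|(X) = mu+(X) + mu-(X) = 14.62 + 7.29 = 21.91


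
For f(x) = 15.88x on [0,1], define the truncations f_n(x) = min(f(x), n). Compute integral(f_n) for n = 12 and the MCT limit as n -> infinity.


f(x) = 15.88x on [0,1]; f_n(x) = min(15.88x, n). At n = 12:
Step 1: f(x) reaches 12 at x = 12/15.88 = 0.755668
Step 2: integral(f_12) = integral(15.88x, 0, 0.755668) + integral(12, 0.755668, 1)
       = 15.88*0.755668^2/2 + 12*(1 - 0.755668)
       = 4.534005 + 2.93199
       = 7.465995
Step 3: As n -> infinity, f_n increases to f, so by MCT integral(f_n) -> integral(f) = 15.88/2 = 7.94.
Convergence: integral(f_12) = 7.465995 -> 7.94 as n -> infinity


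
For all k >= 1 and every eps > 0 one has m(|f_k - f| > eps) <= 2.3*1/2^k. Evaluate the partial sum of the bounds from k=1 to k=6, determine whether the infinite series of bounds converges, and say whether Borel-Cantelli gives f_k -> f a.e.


Step 1: List the terms 2.3*1/2^k for k = 1 to 6:
  k=1: 1.15
  k=2: 0.575
  k=3: 0.2875
  k=4: 0.14375
  k=5: 0.071875
  k=6: 0.035937
Step 2: Partial sum = 1.15 + 0.575 + 0.2875 + 0.14375 + 0.071875 + 0.035937
     = 2.264062
Step 3: The full series sum_(k>=1) 2.3*1/2^k converges (geometric series with ratio 1/2 < 1; a constant multiple of a convergent series converges).
Step 4: Fix eps > 0. Since sum_k m(|f_k - f| > eps) < infinity, the Borel-Cantelli lemma gives
        m(limsup_k {|f_k - f| > eps}) = 0, i.e. for a.e. x, |f_k(x) - f(x)| <= eps for all large k.
        Applying this with eps = 1/j for j = 1, 2, ... and intersecting the countably many full-measure sets,
        for a.e. x we get limsup_k |f_k(x) - f(x)| <= 1/j for every j, hence f_k -> f almost everywhere.
Conclusion: series converges; Borel-Cantelli yields f_k -> f a.e.


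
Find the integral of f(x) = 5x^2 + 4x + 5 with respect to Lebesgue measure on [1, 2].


The Lebesgue integral of a Riemann-integrable function agrees with the Riemann integral.
Antiderivative F(x) = (5/3)x^3 + (4/2)x^2 + 5x
F(2) = (5/3)*2^3 + (4/2)*2^2 + 5*2
     = (5/3)*8 + (4/2)*4 + 5*2
     = 13.333333 + 8 + 10
     = 31.333333
F(1) = 8.666667
Integral = F(2) - F(1) = 31.333333 - 8.666667 = 22.666667


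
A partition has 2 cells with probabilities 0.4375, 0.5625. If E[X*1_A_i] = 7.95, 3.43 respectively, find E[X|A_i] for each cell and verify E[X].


For each cell A_i: E[X|A_i] = E[X*1_A_i] / P(A_i)
Step 1: E[X|A_1] = 7.95 / 0.4375 = 18.171429
Step 2: E[X|A_2] = 3.43 / 0.5625 = 6.097778
Verification: E[X] = sum E[X*1_A_i] = 7.95 + 3.43 = 11.38


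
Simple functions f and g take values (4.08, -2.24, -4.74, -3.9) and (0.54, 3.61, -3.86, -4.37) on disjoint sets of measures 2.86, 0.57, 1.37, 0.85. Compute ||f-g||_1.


Step 1: Compute differences f_i - g_i:
  4.08 - 0.54 = 3.54
  -2.24 - 3.61 = -5.85
  -4.74 - -3.86 = -0.88
  -3.9 - -4.37 = 0.47
Step 2: Compute |diff|^1 * measure for each set:
  |3.54|^1 * 2.86 = 3.54 * 2.86 = 10.1244
  |-5.85|^1 * 0.57 = 5.85 * 0.57 = 3.3345
  |-0.88|^1 * 1.37 = 0.88 * 1.37 = 1.2056
  |0.47|^1 * 0.85 = 0.47 * 0.85 = 0.3995
Step 3: Sum = 15.064
Step 4: ||f-g||_1 = (15.064)^(1/1) = 15.064


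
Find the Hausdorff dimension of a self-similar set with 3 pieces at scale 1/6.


For a self-similar set with N copies scaled by 1/r:
dim_H = log(N)/log(r) = log(3)/log(6)
= 1.098612/1.791759
= 0.613147


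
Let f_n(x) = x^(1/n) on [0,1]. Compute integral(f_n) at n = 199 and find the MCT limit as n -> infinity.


At n = 199: f_199(x) = x^(1/199).
Step 1: integral(x^(1/199), 0, 1) = [x^(1/199+1) / (1/199+1)] from 0 to 1
     = 1 / (1/199 + 1) = 1 / ((199+1)/199) = 199/(199+1)
     = 199/200 = 0.995
Step 2: As n -> infinity, f_n(x) = x^(1/n) -> 1 for x in (0,1], and f_n is increasing in n.
By MCT, lim_n integral(f_n) = integral(lim_n f_n) = integral(1, 0, 1) = 1.
Step 3: Verify convergence: 199/200 = 0.995 -> 1


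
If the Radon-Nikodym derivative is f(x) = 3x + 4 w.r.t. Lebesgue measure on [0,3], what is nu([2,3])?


nu(A) = integral_A (dnu/dmu) dmu = integral_2^3 (3x + 4) dx
Step 1: Antiderivative F(x) = (3/2)x^2 + 4x
Step 2: F(3) = (3/2)*3^2 + 4*3 = 13.5 + 12 = 25.5
Step 3: F(2) = (3/2)*2^2 + 4*2 = 6 + 8 = 14
Step 4: nu([2,3]) = F(3) - F(2) = 25.5 - 14 = 11.5


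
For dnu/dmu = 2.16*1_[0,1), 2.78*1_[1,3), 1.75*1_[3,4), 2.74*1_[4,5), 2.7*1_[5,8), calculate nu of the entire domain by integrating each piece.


Integrate each piece of the Radon-Nikodym derivative:
Step 1: integral_0^1 2.16 dx = 2.16*(1-0) = 2.16*1 = 2.16
Step 2: integral_1^3 2.78 dx = 2.78*(3-1) = 2.78*2 = 5.56
Step 3: integral_3^4 1.75 dx = 1.75*(4-3) = 1.75*1 = 1.75
Step 4: integral_4^5 2.74 dx = 2.74*(5-4) = 2.74*1 = 2.74
Step 5: integral_5^8 2.7 dx = 2.7*(8-5) = 2.7*3 = 8.1
Total: 2.16 + 5.56 + 1.75 + 2.74 + 8.1 = 20.31


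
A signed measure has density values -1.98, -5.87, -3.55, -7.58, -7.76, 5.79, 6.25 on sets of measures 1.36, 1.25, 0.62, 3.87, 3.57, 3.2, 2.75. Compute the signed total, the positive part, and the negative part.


Step 1: Compute signed measure on each set:
  Set 1: -1.98 * 1.36 = -2.6928
  Set 2: -5.87 * 1.25 = -7.3375
  Set 3: -3.55 * 0.62 = -2.201
  Set 4: -7.58 * 3.87 = -29.3346
  Set 5: -7.76 * 3.57 = -27.7032
  Set 6: 5.79 * 3.2 = 18.528
  Set 7: 6.25 * 2.75 = 17.1875
Step 2: Total signed measure = (-2.6928) + (-7.3375) + (-2.201) + (-29.3346) + (-27.7032) + (18.528) + (17.1875)
     = -33.5536
Step 3: Positive part mu+(X) = sum of positive contributions = 35.7155
Step 4: Negative part mu-(X) = |sum of negative contributions| = 69.2691


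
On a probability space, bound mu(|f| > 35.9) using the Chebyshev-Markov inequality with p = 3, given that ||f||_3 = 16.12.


Chebyshev/Markov inequality: mu(|f| > eps) <= (||f||_p / eps)^p
Step 1: ||f||_3 / eps = 16.12 / 35.9 = 0.449025
Step 2: Raise to power p = 3:
  (0.449025)^3 = 0.090534
Step 3: Therefore mu(|f| > 35.9) <= 0.090534


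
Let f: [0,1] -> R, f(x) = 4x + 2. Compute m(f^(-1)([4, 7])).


f^(-1)([4, 7]) = {x : 4 <= 4x + 2 <= 7}
Solving: (4 - 2)/4 <= x <= (7 - 2)/4
= [0.5, 1.25]
Intersecting with [0,1]: [0.5, 1]
Measure = 1 - 0.5 = 0.5


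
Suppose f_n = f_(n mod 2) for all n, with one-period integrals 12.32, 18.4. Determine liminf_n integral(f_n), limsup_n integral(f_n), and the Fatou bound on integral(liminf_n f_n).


The sequence (integral(f_n)) is periodic with period 2, repeating the values 12.32, 18.4 indefinitely.
Step 1: For a periodic sequence, every tail (a_m, a_(m+1), ...) contains all 2 period values infinitely often.
Step 2: Hence inf of every tail = min of the period values = min(12.32, 18.4) = 12.32.
        liminf_n integral(f_n) = sup over m of (inf of tail from m) = 12.32.
Step 3: Similarly sup of every tail = max of the period values = 18.4.
        limsup_n integral(f_n) = 18.4.
Step 4: Fatou's lemma: integral(liminf_n f_n) <= liminf_n integral(f_n) = 12.32.
        So the integral of the pointwise liminf is at most 12.32.


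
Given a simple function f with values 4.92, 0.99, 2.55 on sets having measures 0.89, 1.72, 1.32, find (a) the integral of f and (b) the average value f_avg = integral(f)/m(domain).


Step 1: Integral = sum(value_i * measure_i)
= 4.92*0.89 + 0.99*1.72 + 2.55*1.32
= 4.3788 + 1.7028 + 3.366
= 9.4476
Step 2: Total measure of domain = 0.89 + 1.72 + 1.32 = 3.93
Step 3: Average value = 9.4476 / 3.93 = 2.403969


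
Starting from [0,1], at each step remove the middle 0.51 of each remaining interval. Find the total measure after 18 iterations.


Step 1: At each step, fraction remaining = 1 - 0.51 = 0.49
Step 2: After 18 steps, measure = (0.49)^18
Result = 2.651731e-06


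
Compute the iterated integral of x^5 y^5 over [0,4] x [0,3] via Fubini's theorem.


By Fubini's theorem, the double integral factors as a product of single integrals:
Step 1: integral_0^4 x^5 dx = [x^6/6] from 0 to 4
     = 4^6/6 = 682.666667
Step 2: integral_0^3 y^5 dy = [y^6/6] from 0 to 3
     = 3^6/6 = 121.5
Step 3: Double integral = 682.666667 * 121.5 = 82944


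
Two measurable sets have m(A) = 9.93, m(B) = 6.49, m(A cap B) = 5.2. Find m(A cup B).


By inclusion-exclusion: m(A u B) = m(A) + m(B) - m(A n B)
= 9.93 + 6.49 - 5.2
= 11.22


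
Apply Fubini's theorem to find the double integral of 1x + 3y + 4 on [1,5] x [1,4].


By Fubini, integrate in x first, then y.
Step 1: Fix y, integrate over x in [1,5]:
  integral(1x + 3y + 4, x=1..5)
  = 1*(5^2 - 1^2)/2 + (3y + 4)*(5 - 1)
  = 12 + (3y + 4)*4
  = 12 + 12y + 16
  = 28 + 12y
Step 2: Integrate over y in [1,4]:
  integral(28 + 12y, y=1..4)
  = 28*3 + 12*(4^2 - 1^2)/2
  = 84 + 90
  = 174


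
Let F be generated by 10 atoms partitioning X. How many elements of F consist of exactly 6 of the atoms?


Each element of F is a union of some subset of the 10 atoms.
Elements that are unions of exactly 6 atoms correspond to 6-element subsets of the 10 atoms.
Count = C(10, 6) = 10! / (6! * 4!) = 210.


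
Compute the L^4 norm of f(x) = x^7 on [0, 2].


Step 1: ||f||_4 = (integral_0^2 |x^7|^4 dx)^(1/4)
     = (integral_0^2 x^28 dx)^(1/4)
Step 2: integral_0^2 x^28 dx = [x^29/(29)] from 0 to 2 = 2^29/29
     = 536870912/29 = 1.851279e+07
Step 3: ||f||_4 = (1.851279e+07)^(1/4) = 65.594582


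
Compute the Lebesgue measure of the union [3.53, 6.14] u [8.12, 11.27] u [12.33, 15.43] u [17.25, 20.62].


For pairwise disjoint intervals, m(union) = sum of lengths.
= (6.14 - 3.53) + (11.27 - 8.12) + (15.43 - 12.33) + (20.62 - 17.25)
= 2.61 + 3.15 + 3.1 + 3.37
= 12.23


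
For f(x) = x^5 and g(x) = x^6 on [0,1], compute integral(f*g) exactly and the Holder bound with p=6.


Step 1: Exact integral of f*g = integral(x^11, 0, 1) = 1/12
     = 0.083333
Step 2: Holder bound with p=6, q=1.2:
  ||f||_p = (integral x^30 dx)^(1/6) = (1/31)^(1/6) = 0.564209
  ||g||_q = (integral x^7.2 dx)^(1/1.2) = (1/8.2)^(1/1.2) = 0.173176
Step 3: Holder bound = ||f||_p * ||g||_q = 0.564209 * 0.173176 = 0.097708
Verification: 0.083333 <= 0.097708 (Holder holds)


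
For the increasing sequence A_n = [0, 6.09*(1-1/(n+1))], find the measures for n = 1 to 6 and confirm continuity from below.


By continuity of measure from below: if A_n increases to A, then m(A_n) -> m(A).
Here A = [0, 6.09], so m(A) = 6.09
Step 1: a_1 = 6.09*(1 - 1/2) = 3.045, m(A_1) = 3.045
Step 2: a_2 = 6.09*(1 - 1/3) = 4.06, m(A_2) = 4.06
Step 3: a_3 = 6.09*(1 - 1/4) = 4.5675, m(A_3) = 4.5675
Step 4: a_4 = 6.09*(1 - 1/5) = 4.872, m(A_4) = 4.872
Step 5: a_5 = 6.09*(1 - 1/6) = 5.075, m(A_5) = 5.075
Step 6: a_6 = 6.09*(1 - 1/7) = 5.22, m(A_6) = 5.22
Limit: m(A_n) -> m([0,6.09]) = 6.09


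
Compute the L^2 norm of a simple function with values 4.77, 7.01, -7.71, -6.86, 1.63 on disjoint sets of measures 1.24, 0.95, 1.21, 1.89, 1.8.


Step 1: Compute |f_i|^2 for each value:
  |4.77|^2 = 22.7529
  |7.01|^2 = 49.1401
  |-7.71|^2 = 59.4441
  |-6.86|^2 = 47.0596
  |1.63|^2 = 2.6569
Step 2: Multiply by measures and sum:
  22.7529 * 1.24 = 28.213596
  49.1401 * 0.95 = 46.683095
  59.4441 * 1.21 = 71.927361
  47.0596 * 1.89 = 88.942644
  2.6569 * 1.8 = 4.78242
Sum = 28.213596 + 46.683095 + 71.927361 + 88.942644 + 4.78242 = 240.549116
Step 3: Take the p-th root:
||f||_2 = (240.549116)^(1/2) = 15.509646


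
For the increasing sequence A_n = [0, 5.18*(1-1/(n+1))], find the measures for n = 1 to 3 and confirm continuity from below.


By continuity of measure from below: if A_n increases to A, then m(A_n) -> m(A).
Here A = [0, 5.18], so m(A) = 5.18
Step 1: a_1 = 5.18*(1 - 1/2) = 2.59, m(A_1) = 2.59
Step 2: a_2 = 5.18*(1 - 1/3) = 3.4533, m(A_2) = 3.4533
Step 3: a_3 = 5.18*(1 - 1/4) = 3.885, m(A_3) = 3.885
Limit: m(A_n) -> m([0,5.18]) = 5.18


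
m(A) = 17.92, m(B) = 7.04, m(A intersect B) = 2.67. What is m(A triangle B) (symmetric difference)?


m(A Delta B) = m(A) + m(B) - 2*m(A n B)
= 17.92 + 7.04 - 2*2.67
= 17.92 + 7.04 - 5.34
= 19.62


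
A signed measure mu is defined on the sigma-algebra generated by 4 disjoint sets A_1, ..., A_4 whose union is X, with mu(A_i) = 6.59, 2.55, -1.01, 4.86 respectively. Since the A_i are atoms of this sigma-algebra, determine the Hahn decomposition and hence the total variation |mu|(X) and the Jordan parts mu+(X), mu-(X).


Step 1: Every measurable set is a union of atoms (the cells / points), so a Hahn decomposition is
  obtained by grouping atoms by sign: P = union of atoms with mu > 0, N = union of the remaining atoms.
  Atoms in P (indices): 1, 2, 4;  atoms in N (indices): 3
  Positive values: 6.59, 2.55, 4.86
  Negative values: -1.01
Step 2: mu+(X) = mu(P) = sum of positive atom values = 14
Step 3: mu-(X) = -mu(N) = sum of |negative atom values| = 1.01
Step 4: |mu|(X) = mu+(X) + mu-(X) = 14 + 1.01 = 15.01


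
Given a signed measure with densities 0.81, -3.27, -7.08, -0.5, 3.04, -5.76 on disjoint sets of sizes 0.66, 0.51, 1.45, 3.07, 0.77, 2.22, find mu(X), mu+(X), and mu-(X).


Step 1: Compute signed measure on each set:
  Set 1: 0.81 * 0.66 = 0.5346
  Set 2: -3.27 * 0.51 = -1.6677
  Set 3: -7.08 * 1.45 = -10.266
  Set 4: -0.5 * 3.07 = -1.535
  Set 5: 3.04 * 0.77 = 2.3408
  Set 6: -5.76 * 2.22 = -12.7872
Step 2: Total signed measure = (0.5346) + (-1.6677) + (-10.266) + (-1.535) + (2.3408) + (-12.7872)
     = -23.3805
Step 3: Positive part mu+(X) = sum of positive contributions = 2.8754
Step 4: Negative part mu-(X) = |sum of negative contributions| = 26.2559


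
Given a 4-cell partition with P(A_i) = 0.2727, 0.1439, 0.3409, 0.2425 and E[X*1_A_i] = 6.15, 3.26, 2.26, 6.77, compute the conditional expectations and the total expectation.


For each cell A_i: E[X|A_i] = E[X*1_A_i] / P(A_i)
Step 1: E[X|A_1] = 6.15 / 0.2727 = 22.552255
Step 2: E[X|A_2] = 3.26 / 0.1439 = 22.654621
Step 3: E[X|A_3] = 2.26 / 0.3409 = 6.62951
Step 4: E[X|A_4] = 6.77 / 0.2425 = 27.917526
Verification: E[X] = sum E[X*1_A_i] = 6.15 + 3.26 + 2.26 + 6.77 = 18.44


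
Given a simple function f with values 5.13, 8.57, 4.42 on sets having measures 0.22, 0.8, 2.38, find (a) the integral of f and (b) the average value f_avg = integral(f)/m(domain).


Step 1: Integral = sum(value_i * measure_i)
= 5.13*0.22 + 8.57*0.8 + 4.42*2.38
= 1.1286 + 6.856 + 10.5196
= 18.5042
Step 2: Total measure of domain = 0.22 + 0.8 + 2.38 = 3.4
Step 3: Average value = 18.5042 / 3.4 = 5.442412


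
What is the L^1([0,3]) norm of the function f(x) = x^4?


Step 1: ||f||_1 = (integral_0^3 |x^4|^1 dx)^(1/1)
     = (integral_0^3 x^4 dx)^(1/1)
Step 2: integral_0^3 x^4 dx = [x^5/(5)] from 0 to 3 = 3^5/5
     = 243/5 = 48.6
Step 3: ||f||_1 = (48.6)^(1/1) = 48.6


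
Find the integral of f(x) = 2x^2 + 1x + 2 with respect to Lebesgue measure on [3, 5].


The Lebesgue integral of a Riemann-integrable function agrees with the Riemann integral.
Antiderivative F(x) = (2/3)x^3 + (1/2)x^2 + 2x
F(5) = (2/3)*5^3 + (1/2)*5^2 + 2*5
     = (2/3)*125 + (1/2)*25 + 2*5
     = 83.333333 + 12.5 + 10
     = 105.833333
F(3) = 28.5
Integral = F(5) - F(3) = 105.833333 - 28.5 = 77.333333


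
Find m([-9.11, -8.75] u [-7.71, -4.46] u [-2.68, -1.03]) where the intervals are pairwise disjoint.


For pairwise disjoint intervals, m(union) = sum of lengths.
= (-8.75 - -9.11) + (-4.46 - -7.71) + (-1.03 - -2.68)
= 0.36 + 3.25 + 1.65
= 5.26


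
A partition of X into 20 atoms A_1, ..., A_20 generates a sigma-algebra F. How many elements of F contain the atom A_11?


Each element of F is a union of some subset S of the 20 atoms.
The element contains A_11 iff A_11 is in S.
So we count subsets S of {A_1,...,A_20} with A_11 in S: choose freely among the other 19 atoms.
Count = 2^(20-1) = 2^19 = 524288.


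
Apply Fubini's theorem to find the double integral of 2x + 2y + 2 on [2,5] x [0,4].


By Fubini, integrate in x first, then y.
Step 1: Fix y, integrate over x in [2,5]:
  integral(2x + 2y + 2, x=2..5)
  = 2*(5^2 - 2^2)/2 + (2y + 2)*(5 - 2)
  = 21 + (2y + 2)*3
  = 21 + 6y + 6
  = 27 + 6y
Step 2: Integrate over y in [0,4]:
  integral(27 + 6y, y=0..4)
  = 27*4 + 6*(4^2 - 0^2)/2
  = 108 + 48
  = 156


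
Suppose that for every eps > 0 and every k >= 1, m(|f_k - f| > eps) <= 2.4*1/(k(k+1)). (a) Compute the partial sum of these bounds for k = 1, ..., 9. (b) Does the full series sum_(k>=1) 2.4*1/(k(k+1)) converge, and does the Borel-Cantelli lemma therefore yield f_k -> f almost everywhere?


Step 1: List the terms 2.4*1/(k(k+1)) for k = 1 to 9:
  k=1: 1.2
  k=2: 0.4
  k=3: 0.2
  k=4: 0.12
  k=5: 0.08
  k=6: 0.057143
  k=7: 0.042857
  k=8: 0.033333
  k=9: 0.026667
Step 2: Partial sum = 1.2 + 0.4 + 0.2 + 0.12 + 0.08 + 0.057143 + 0.042857 + 0.033333 + 0.026667
     = 2.16
Step 3: The full series sum_(k>=1) 2.4*1/(k(k+1)) converges (telescoping series sum 1/(k(k+1)) = 1; a constant multiple of a convergent series converges).
Step 4: Fix eps > 0. Since sum_k m(|f_k - f| > eps) < infinity, the Borel-Cantelli lemma gives
        m(limsup_k {|f_k - f| > eps}) = 0, i.e. for a.e. x, |f_k(x) - f(x)| <= eps for all large k.
        Applying this with eps = 1/j for j = 1, 2, ... and intersecting the countably many full-measure sets,
        for a.e. x we get limsup_k |f_k(x) - f(x)| <= 1/j for every j, hence f_k -> f almost everywhere.
Conclusion: series converges; Borel-Cantelli yields f_k -> f a.e.


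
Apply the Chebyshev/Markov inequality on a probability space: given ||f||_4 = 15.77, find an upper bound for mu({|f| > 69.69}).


Chebyshev/Markov inequality: mu(|f| > eps) <= (||f||_p / eps)^p
Step 1: ||f||_4 / eps = 15.77 / 69.69 = 0.226288
Step 2: Raise to power p = 4:
  (0.226288)^4 = 0.002622
Step 3: Therefore mu(|f| > 69.69) <= 0.002622


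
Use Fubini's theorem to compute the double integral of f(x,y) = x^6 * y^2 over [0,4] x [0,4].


By Fubini's theorem, the double integral factors as a product of single integrals:
Step 1: integral_0^4 x^6 dx = [x^7/7] from 0 to 4
     = 4^7/7 = 2340.571429
Step 2: integral_0^4 y^2 dy = [y^3/3] from 0 to 4
     = 4^3/3 = 21.333333
Step 3: Double integral = 2340.571429 * 21.333333 = 49932.190476


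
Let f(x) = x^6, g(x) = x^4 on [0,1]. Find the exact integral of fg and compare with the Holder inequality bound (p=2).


Step 1: Exact integral of f*g = integral(x^10, 0, 1) = 1/11
     = 0.090909
Step 2: Holder bound with p=2, q=2:
  ||f||_p = (integral x^12 dx)^(1/2) = (1/13)^(1/2) = 0.27735
  ||g||_q = (integral x^8 dx)^(1/2) = (1/9)^(1/2) = 0.333333
Step 3: Holder bound = ||f||_p * ||g||_q = 0.27735 * 0.333333 = 0.09245
Verification: 0.090909 <= 0.09245 (Holder holds)


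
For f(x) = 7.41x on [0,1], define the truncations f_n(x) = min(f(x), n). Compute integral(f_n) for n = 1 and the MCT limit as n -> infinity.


f(x) = 7.41x on [0,1]; f_n(x) = min(7.41x, n). At n = 1:
Step 1: f(x) reaches 1 at x = 1/7.41 = 0.134953
Step 2: integral(f_1) = integral(7.41x, 0, 0.134953) + integral(1, 0.134953, 1)
       = 7.41*0.134953^2/2 + 1*(1 - 0.134953)
       = 0.067476 + 0.865047
       = 0.932524
Step 3: As n -> infinity, f_n increases to f, so by MCT integral(f_n) -> integral(f) = 7.41/2 = 3.705.
Convergence: integral(f_1) = 0.932524 -> 3.705 as n -> infinity


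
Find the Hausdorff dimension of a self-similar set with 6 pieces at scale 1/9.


For a self-similar set with N copies scaled by 1/r:
dim_H = log(N)/log(r) = log(6)/log(9)
= 1.791759/2.197225
= 0.815465


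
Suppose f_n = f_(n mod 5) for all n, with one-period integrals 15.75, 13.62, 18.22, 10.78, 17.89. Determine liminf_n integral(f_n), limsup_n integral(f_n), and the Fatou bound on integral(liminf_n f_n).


The sequence (integral(f_n)) is periodic with period 5, repeating the values 15.75, 13.62, 18.22, 10.78, 17.89 indefinitely.
Step 1: For a periodic sequence, every tail (a_m, a_(m+1), ...) contains all 5 period values infinitely often.
Step 2: Hence inf of every tail = min of the period values = min(15.75, 13.62, 18.22, 10.78, 17.89) = 10.78.
        liminf_n integral(f_n) = sup over m of (inf of tail from m) = 10.78.
Step 3: Similarly sup of every tail = max of the period values = 18.22.
        limsup_n integral(f_n) = 18.22.
Step 4: Fatou's lemma: integral(liminf_n f_n) <= liminf_n integral(f_n) = 10.78.
        So the integral of the pointwise liminf is at most 10.78.


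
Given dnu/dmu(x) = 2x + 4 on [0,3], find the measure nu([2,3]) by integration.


nu(A) = integral_A (dnu/dmu) dmu = integral_2^3 (2x + 4) dx
Step 1: Antiderivative F(x) = (2/2)x^2 + 4x
Step 2: F(3) = (2/2)*3^2 + 4*3 = 9 + 12 = 21
Step 3: F(2) = (2/2)*2^2 + 4*2 = 4 + 8 = 12
Step 4: nu([2,3]) = F(3) - F(2) = 21 - 12 = 9


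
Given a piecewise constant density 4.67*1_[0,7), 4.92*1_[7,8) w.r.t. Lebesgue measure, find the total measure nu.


Integrate each piece of the Radon-Nikodym derivative:
Step 1: integral_0^7 4.67 dx = 4.67*(7-0) = 4.67*7 = 32.69
Step 2: integral_7^8 4.92 dx = 4.92*(8-7) = 4.92*1 = 4.92
Total: 32.69 + 4.92 = 37.61


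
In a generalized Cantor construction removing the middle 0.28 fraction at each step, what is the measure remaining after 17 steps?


Step 1: At each step, fraction remaining = 1 - 0.28 = 0.72
Step 2: After 17 steps, measure = (0.72)^17
Result = 0.003755


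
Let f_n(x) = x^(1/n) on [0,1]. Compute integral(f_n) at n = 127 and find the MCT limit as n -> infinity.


At n = 127: f_127(x) = x^(1/127).
Step 1: integral(x^(1/127), 0, 1) = [x^(1/127+1) / (1/127+1)] from 0 to 1
     = 1 / (1/127 + 1) = 1 / ((127+1)/127) = 127/(127+1)
     = 127/128 = 0.992188
Step 2: As n -> infinity, f_n(x) = x^(1/n) -> 1 for x in (0,1], and f_n is increasing in n.
By MCT, lim_n integral(f_n) = integral(lim_n f_n) = integral(1, 0, 1) = 1.
Step 3: Verify convergence: 127/128 = 0.992188 -> 1


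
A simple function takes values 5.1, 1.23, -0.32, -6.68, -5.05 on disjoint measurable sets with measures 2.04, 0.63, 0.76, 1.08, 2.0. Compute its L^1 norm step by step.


Step 1: Compute |f_i|^1 for each value:
  |5.1|^1 = 5.1
  |1.23|^1 = 1.23
  |-0.32|^1 = 0.32
  |-6.68|^1 = 6.68
  |-5.05|^1 = 5.05
Step 2: Multiply by measures and sum:
  5.1 * 2.04 = 10.404
  1.23 * 0.63 = 0.7749
  0.32 * 0.76 = 0.2432
  6.68 * 1.08 = 7.2144
  5.05 * 2.0 = 10.1
Sum = 10.404 + 0.7749 + 0.2432 + 7.2144 + 10.1 = 28.7365
Step 3: Take the p-th root:
||f||_1 = (28.7365)^(1/1) = 28.7365


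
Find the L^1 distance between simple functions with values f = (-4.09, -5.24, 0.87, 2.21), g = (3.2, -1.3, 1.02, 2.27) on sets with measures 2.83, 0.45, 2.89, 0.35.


Step 1: Compute differences f_i - g_i:
  -4.09 - 3.2 = -7.29
  -5.24 - -1.3 = -3.94
  0.87 - 1.02 = -0.15
  2.21 - 2.27 = -0.06
Step 2: Compute |diff|^1 * measure for each set:
  |-7.29|^1 * 2.83 = 7.29 * 2.83 = 20.6307
  |-3.94|^1 * 0.45 = 3.94 * 0.45 = 1.773
  |-0.15|^1 * 2.89 = 0.15 * 2.89 = 0.4335
  |-0.06|^1 * 0.35 = 0.06 * 0.35 = 0.021
Step 3: Sum = 22.8582
Step 4: ||f-g||_1 = (22.8582)^(1/1) = 22.8582


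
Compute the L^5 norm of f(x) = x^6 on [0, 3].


Step 1: ||f||_5 = (integral_0^3 |x^6|^5 dx)^(1/5)
     = (integral_0^3 x^30 dx)^(1/5)
Step 2: integral_0^3 x^30 dx = [x^31/(31)] from 0 to 3 = 3^31/31
     = 617673396283947/31 = 1.992495e+13
Step 3: ||f||_5 = (1.992495e+13)^(1/5) = 456.96132


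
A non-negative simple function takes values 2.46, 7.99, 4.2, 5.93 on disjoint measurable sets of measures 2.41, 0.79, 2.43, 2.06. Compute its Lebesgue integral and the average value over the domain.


Step 1: Integral = sum(value_i * measure_i)
= 2.46*2.41 + 7.99*0.79 + 4.2*2.43 + 5.93*2.06
= 5.9286 + 6.3121 + 10.206 + 12.2158
= 34.6625
Step 2: Total measure of domain = 2.41 + 0.79 + 2.43 + 2.06 = 7.69
Step 3: Average value = 34.6625 / 7.69 = 4.507477


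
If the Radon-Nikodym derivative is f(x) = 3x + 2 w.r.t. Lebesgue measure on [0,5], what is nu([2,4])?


nu(A) = integral_A (dnu/dmu) dmu = integral_2^4 (3x + 2) dx
Step 1: Antiderivative F(x) = (3/2)x^2 + 2x
Step 2: F(4) = (3/2)*4^2 + 2*4 = 24 + 8 = 32
Step 3: F(2) = (3/2)*2^2 + 2*2 = 6 + 4 = 10
Step 4: nu([2,4]) = F(4) - F(2) = 32 - 10 = 22


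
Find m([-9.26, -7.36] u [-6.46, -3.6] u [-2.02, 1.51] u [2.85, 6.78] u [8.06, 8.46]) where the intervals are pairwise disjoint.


For pairwise disjoint intervals, m(union) = sum of lengths.
= (-7.36 - -9.26) + (-3.6 - -6.46) + (1.51 - -2.02) + (6.78 - 2.85) + (8.46 - 8.06)
= 1.9 + 2.86 + 3.53 + 3.93 + 0.4
= 12.62


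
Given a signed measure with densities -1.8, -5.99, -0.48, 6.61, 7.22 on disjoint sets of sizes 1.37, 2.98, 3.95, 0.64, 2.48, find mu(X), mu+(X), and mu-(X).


Step 1: Compute signed measure on each set:
  Set 1: -1.8 * 1.37 = -2.466
  Set 2: -5.99 * 2.98 = -17.8502
  Set 3: -0.48 * 3.95 = -1.896
  Set 4: 6.61 * 0.64 = 4.2304
  Set 5: 7.22 * 2.48 = 17.9056
Step 2: Total signed measure = (-2.466) + (-17.8502) + (-1.896) + (4.2304) + (17.9056)
     = -0.0762
Step 3: Positive part mu+(X) = sum of positive contributions = 22.136
Step 4: Negative part mu-(X) = |sum of negative contributions| = 22.2122


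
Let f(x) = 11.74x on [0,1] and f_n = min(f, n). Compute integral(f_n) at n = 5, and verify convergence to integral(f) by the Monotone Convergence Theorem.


f(x) = 11.74x on [0,1]; f_n(x) = min(11.74x, n). At n = 5:
Step 1: f(x) reaches 5 at x = 5/11.74 = 0.425894
Step 2: integral(f_5) = integral(11.74x, 0, 0.425894) + integral(5, 0.425894, 1)
       = 11.74*0.425894^2/2 + 5*(1 - 0.425894)
       = 1.064736 + 2.870528
       = 3.935264
Step 3: As n -> infinity, f_n increases to f, so by MCT integral(f_n) -> integral(f) = 11.74/2 = 5.87.
Convergence: integral(f_5) = 3.935264 -> 5.87 as n -> infinity


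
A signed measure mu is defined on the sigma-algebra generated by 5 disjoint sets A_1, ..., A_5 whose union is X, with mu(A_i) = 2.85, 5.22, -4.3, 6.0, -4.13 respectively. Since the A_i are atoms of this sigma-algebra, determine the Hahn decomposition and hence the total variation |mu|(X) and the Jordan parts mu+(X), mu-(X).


Step 1: Every measurable set is a union of atoms (the cells / points), so a Hahn decomposition is
  obtained by grouping atoms by sign: P = union of atoms with mu > 0, N = union of the remaining atoms.
  Atoms in P (indices): 1, 2, 4;  atoms in N (indices): 3, 5
  Positive values: 2.85, 5.22, 6
  Negative values: -4.3, -4.13
Step 2: mu+(X) = mu(P) = sum of positive atom values = 14.07
Step 3: mu-(X) = -mu(N) = sum of |negative atom values| = 8.43
Step 4: |mu|(X) = mu+(X) + mu-(X) = 14.07 + 8.43 = 22.5


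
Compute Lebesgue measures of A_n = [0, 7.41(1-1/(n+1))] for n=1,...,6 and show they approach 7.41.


By continuity of measure from below: if A_n increases to A, then m(A_n) -> m(A).
Here A = [0, 7.41], so m(A) = 7.41
Step 1: a_1 = 7.41*(1 - 1/2) = 3.705, m(A_1) = 3.705
Step 2: a_2 = 7.41*(1 - 1/3) = 4.94, m(A_2) = 4.94
Step 3: a_3 = 7.41*(1 - 1/4) = 5.5575, m(A_3) = 5.5575
Step 4: a_4 = 7.41*(1 - 1/5) = 5.928, m(A_4) = 5.928
Step 5: a_5 = 7.41*(1 - 1/6) = 6.175, m(A_5) = 6.175
Step 6: a_6 = 7.41*(1 - 1/7) = 6.3514, m(A_6) = 6.3514
Limit: m(A_n) -> m([0,7.41]) = 7.41


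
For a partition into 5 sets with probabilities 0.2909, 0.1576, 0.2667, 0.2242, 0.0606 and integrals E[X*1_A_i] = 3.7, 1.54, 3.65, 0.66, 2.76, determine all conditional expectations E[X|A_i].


For each cell A_i: E[X|A_i] = E[X*1_A_i] / P(A_i)
Step 1: E[X|A_1] = 3.7 / 0.2909 = 12.719147
Step 2: E[X|A_2] = 1.54 / 0.1576 = 9.771574
Step 3: E[X|A_3] = 3.65 / 0.2667 = 13.685789
Step 4: E[X|A_4] = 0.66 / 0.2242 = 2.9438
Step 5: E[X|A_5] = 2.76 / 0.0606 = 45.544554
Verification: E[X] = sum E[X*1_A_i] = 3.7 + 1.54 + 3.65 + 0.66 + 2.76 = 12.31


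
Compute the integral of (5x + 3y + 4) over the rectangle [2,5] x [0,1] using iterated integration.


By Fubini, integrate in x first, then y.
Step 1: Fix y, integrate over x in [2,5]:
  integral(5x + 3y + 4, x=2..5)
  = 5*(5^2 - 2^2)/2 + (3y + 4)*(5 - 2)
  = 52.5 + (3y + 4)*3
  = 52.5 + 9y + 12
  = 64.5 + 9y
Step 2: Integrate over y in [0,1]:
  integral(64.5 + 9y, y=0..1)
  = 64.5*1 + 9*(1^2 - 0^2)/2
  = 64.5 + 4.5
  = 69


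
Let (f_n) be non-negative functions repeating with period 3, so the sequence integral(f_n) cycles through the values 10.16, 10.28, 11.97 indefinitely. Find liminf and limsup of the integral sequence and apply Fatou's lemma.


The sequence (integral(f_n)) is periodic with period 3, repeating the values 10.16, 10.28, 11.97 indefinitely.
Step 1: For a periodic sequence, every tail (a_m, a_(m+1), ...) contains all 3 period values infinitely often.
Step 2: Hence inf of every tail = min of the period values = min(10.16, 10.28, 11.97) = 10.16.
        liminf_n integral(f_n) = sup over m of (inf of tail from m) = 10.16.
Step 3: Similarly sup of every tail = max of the period values = 11.97.
        limsup_n integral(f_n) = 11.97.
Step 4: Fatou's lemma: integral(liminf_n f_n) <= liminf_n integral(f_n) = 10.16.
        So the integral of the pointwise liminf is at most 10.16.


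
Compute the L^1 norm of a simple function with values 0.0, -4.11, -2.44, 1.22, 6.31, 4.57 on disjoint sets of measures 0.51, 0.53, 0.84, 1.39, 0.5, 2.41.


Step 1: Compute |f_i|^1 for each value:
  |0.0|^1 = 0.0
  |-4.11|^1 = 4.11
  |-2.44|^1 = 2.44
  |1.22|^1 = 1.22
  |6.31|^1 = 6.31
  |4.57|^1 = 4.57
Step 2: Multiply by measures and sum:
  0.0 * 0.51 = 0.0
  4.11 * 0.53 = 2.1783
  2.44 * 0.84 = 2.0496
  1.22 * 1.39 = 1.6958
  6.31 * 0.5 = 3.155
  4.57 * 2.41 = 11.0137
Sum = 0.0 + 2.1783 + 2.0496 + 1.6958 + 3.155 + 11.0137 = 20.0924
Step 3: Take the p-th root:
||f||_1 = (20.0924)^(1/1) = 20.0924


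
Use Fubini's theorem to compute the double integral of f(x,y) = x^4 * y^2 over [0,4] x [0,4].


By Fubini's theorem, the double integral factors as a product of single integrals:
Step 1: integral_0^4 x^4 dx = [x^5/5] from 0 to 4
     = 4^5/5 = 204.8
Step 2: integral_0^4 y^2 dy = [y^3/3] from 0 to 4
     = 4^3/3 = 21.333333
Step 3: Double integral = 204.8 * 21.333333 = 4369.066667


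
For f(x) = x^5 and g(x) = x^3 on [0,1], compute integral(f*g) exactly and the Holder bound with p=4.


Step 1: Exact integral of f*g = integral(x^8, 0, 1) = 1/9
     = 0.111111
Step 2: Holder bound with p=4, q=1.333333:
  ||f||_p = (integral x^20 dx)^(1/4) = (1/21)^(1/4) = 0.467138
  ||g||_q = (integral x^4 dx)^(1/1.333333) = (1/5)^(1/1.333333) = 0.29907
Step 3: Holder bound = ||f||_p * ||g||_q = 0.467138 * 0.29907 = 0.139707
Verification: 0.111111 <= 0.139707 (Holder holds)


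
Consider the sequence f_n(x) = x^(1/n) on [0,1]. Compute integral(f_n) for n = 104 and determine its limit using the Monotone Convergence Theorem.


At n = 104: f_104(x) = x^(1/104).
Step 1: integral(x^(1/104), 0, 1) = [x^(1/104+1) / (1/104+1)] from 0 to 1
     = 1 / (1/104 + 1) = 1 / ((104+1)/104) = 104/(104+1)
     = 104/105 = 0.990476
Step 2: As n -> infinity, f_n(x) = x^(1/n) -> 1 for x in (0,1], and f_n is increasing in n.
By MCT, lim_n integral(f_n) = integral(lim_n f_n) = integral(1, 0, 1) = 1.
Step 3: Verify convergence: 104/105 = 0.990476 -> 1


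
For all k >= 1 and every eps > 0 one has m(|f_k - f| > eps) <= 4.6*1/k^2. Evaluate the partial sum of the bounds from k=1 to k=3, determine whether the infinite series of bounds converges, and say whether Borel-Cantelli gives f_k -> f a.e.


Step 1: List the terms 4.6*1/k^2 for k = 1 to 3:
  k=1: 4.6
  k=2: 1.15
  k=3: 0.511111
Step 2: Partial sum = 4.6 + 1.15 + 0.511111
     = 6.261111
Step 3: The full series sum_(k>=1) 4.6*1/k^2 converges (p-series with p = 2 > 1; a constant multiple of a convergent series converges).
Step 4: Fix eps > 0. Since sum_k m(|f_k - f| > eps) < infinity, the Borel-Cantelli lemma gives
        m(limsup_k {|f_k - f| > eps}) = 0, i.e. for a.e. x, |f_k(x) - f(x)| <= eps for all large k.
        Applying this with eps = 1/j for j = 1, 2, ... and intersecting the countably many full-measure sets,
        for a.e. x we get limsup_k |f_k(x) - f(x)| <= 1/j for every j, hence f_k -> f almost everywhere.
Conclusion: series converges; Borel-Cantelli yields f_k -> f a.e.


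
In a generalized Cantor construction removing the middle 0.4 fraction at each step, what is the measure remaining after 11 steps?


Step 1: At each step, fraction remaining = 1 - 0.4 = 0.6
Step 2: After 11 steps, measure = (0.6)^11
Result = 0.003628


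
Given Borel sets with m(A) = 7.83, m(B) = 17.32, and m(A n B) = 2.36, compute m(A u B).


By inclusion-exclusion: m(A u B) = m(A) + m(B) - m(A n B)
= 7.83 + 17.32 - 2.36
= 22.79


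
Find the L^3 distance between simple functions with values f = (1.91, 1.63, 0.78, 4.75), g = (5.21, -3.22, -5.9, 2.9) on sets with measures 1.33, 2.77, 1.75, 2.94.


Step 1: Compute differences f_i - g_i:
  1.91 - 5.21 = -3.3
  1.63 - -3.22 = 4.85
  0.78 - -5.9 = 6.68
  4.75 - 2.9 = 1.85
Step 2: Compute |diff|^3 * measure for each set:
  |-3.3|^3 * 1.33 = 35.937 * 1.33 = 47.79621
  |4.85|^3 * 2.77 = 114.084125 * 2.77 = 316.013026
  |6.68|^3 * 1.75 = 298.077632 * 1.75 = 521.635856
  |1.85|^3 * 2.94 = 6.331625 * 2.94 = 18.614978
Step 3: Sum = 904.06007
Step 4: ||f-g||_3 = (904.06007)^(1/3) = 9.66939


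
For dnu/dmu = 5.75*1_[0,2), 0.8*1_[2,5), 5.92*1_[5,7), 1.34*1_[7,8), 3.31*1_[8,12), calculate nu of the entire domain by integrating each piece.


Integrate each piece of the Radon-Nikodym derivative:
Step 1: integral_0^2 5.75 dx = 5.75*(2-0) = 5.75*2 = 11.5
Step 2: integral_2^5 0.8 dx = 0.8*(5-2) = 0.8*3 = 2.4
Step 3: integral_5^7 5.92 dx = 5.92*(7-5) = 5.92*2 = 11.84
Step 4: integral_7^8 1.34 dx = 1.34*(8-7) = 1.34*1 = 1.34
Step 5: integral_8^12 3.31 dx = 3.31*(12-8) = 3.31*4 = 13.24
Total: 11.5 + 2.4 + 11.84 + 1.34 + 13.24 = 40.32


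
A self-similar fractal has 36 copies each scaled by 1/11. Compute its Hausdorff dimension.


For a self-similar set with N copies scaled by 1/r:
dim_H = log(N)/log(r) = log(36)/log(11)
= 3.583519/2.397895
= 1.494443


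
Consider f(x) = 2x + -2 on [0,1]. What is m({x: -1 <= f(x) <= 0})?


f^(-1)([-1, 0]) = {x : -1 <= 2x + -2 <= 0}
Solving: (-1 - -2)/2 <= x <= (0 - -2)/2
= [0.5, 1]
Intersecting with [0,1]: [0.5, 1]
Measure = 1 - 0.5 = 0.5


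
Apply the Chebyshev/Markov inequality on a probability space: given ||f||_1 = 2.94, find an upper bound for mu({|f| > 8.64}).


Chebyshev/Markov inequality: mu(|f| > eps) <= (||f||_p / eps)^p
Step 1: ||f||_1 / eps = 2.94 / 8.64 = 0.340278
Step 2: Raise to power p = 1:
  (0.340278)^1 = 0.340278
Step 3: Therefore mu(|f| > 8.64) <= 0.340278


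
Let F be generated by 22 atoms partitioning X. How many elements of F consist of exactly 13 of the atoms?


Each element of F is a union of some subset of the 22 atoms.
Elements that are unions of exactly 13 atoms correspond to 13-element subsets of the 22 atoms.
Count = C(22, 13) = 22! / (13! * 9!) = 497420.


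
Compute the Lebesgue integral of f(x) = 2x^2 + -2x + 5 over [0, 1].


The Lebesgue integral of a Riemann-integrable function agrees with the Riemann integral.
Antiderivative F(x) = (2/3)x^3 + (-2/2)x^2 + 5x
F(1) = (2/3)*1^3 + (-2/2)*1^2 + 5*1
     = (2/3)*1 + (-2/2)*1 + 5*1
     = 0.666667 + -1 + 5
     = 4.666667
F(0) = 0.0
Integral = F(1) - F(0) = 4.666667 - 0.0 = 4.666667


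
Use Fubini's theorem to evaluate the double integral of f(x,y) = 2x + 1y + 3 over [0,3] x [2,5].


By Fubini, integrate in x first, then y.
Step 1: Fix y, integrate over x in [0,3]:
  integral(2x + 1y + 3, x=0..3)
  = 2*(3^2 - 0^2)/2 + (1y + 3)*(3 - 0)
  = 9 + (1y + 3)*3
  = 9 + 3y + 9
  = 18 + 3y
Step 2: Integrate over y in [2,5]:
  integral(18 + 3y, y=2..5)
  = 18*3 + 3*(5^2 - 2^2)/2
  = 54 + 31.5
  = 85.5


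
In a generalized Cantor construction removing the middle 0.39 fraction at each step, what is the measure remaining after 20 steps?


Step 1: At each step, fraction remaining = 1 - 0.39 = 0.61
Step 2: After 20 steps, measure = (0.61)^20
Result = 5.088581e-05


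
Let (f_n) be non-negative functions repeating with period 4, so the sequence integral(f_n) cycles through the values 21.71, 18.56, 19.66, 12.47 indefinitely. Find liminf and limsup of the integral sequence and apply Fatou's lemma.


The sequence (integral(f_n)) is periodic with period 4, repeating the values 21.71, 18.56, 19.66, 12.47 indefinitely.
Step 1: For a periodic sequence, every tail (a_m, a_(m+1), ...) contains all 4 period values infinitely often.
Step 2: Hence inf of every tail = min of the period values = min(21.71, 18.56, 19.66, 12.47) = 12.47.
        liminf_n integral(f_n) = sup over m of (inf of tail from m) = 12.47.
Step 3: Similarly sup of every tail = max of the period values = 21.71.
        limsup_n integral(f_n) = 21.71.
Step 4: Fatou's lemma: integral(liminf_n f_n) <= liminf_n integral(f_n) = 12.47.
        So the integral of the pointwise liminf is at most 12.47.


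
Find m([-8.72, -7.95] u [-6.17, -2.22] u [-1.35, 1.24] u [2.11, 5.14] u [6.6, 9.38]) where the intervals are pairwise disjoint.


For pairwise disjoint intervals, m(union) = sum of lengths.
= (-7.95 - -8.72) + (-2.22 - -6.17) + (1.24 - -1.35) + (5.14 - 2.11) + (9.38 - 6.6)
= 0.77 + 3.95 + 2.59 + 3.03 + 2.78
= 13.12


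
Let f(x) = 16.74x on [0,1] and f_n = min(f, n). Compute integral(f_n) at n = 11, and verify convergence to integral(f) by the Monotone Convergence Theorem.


f(x) = 16.74x on [0,1]; f_n(x) = min(16.74x, n). At n = 11:
Step 1: f(x) reaches 11 at x = 11/16.74 = 0.657109
Step 2: integral(f_11) = integral(16.74x, 0, 0.657109) + integral(11, 0.657109, 1)
       = 16.74*0.657109^2/2 + 11*(1 - 0.657109)
       = 3.614098 + 3.771804
       = 7.385902
Step 3: As n -> infinity, f_n increases to f, so by MCT integral(f_n) -> integral(f) = 16.74/2 = 8.37.
Convergence: integral(f_11) = 7.385902 -> 8.37 as n -> infinity


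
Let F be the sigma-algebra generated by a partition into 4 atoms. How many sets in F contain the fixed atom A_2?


Each element of F is a union of some subset S of the 4 atoms.
The element contains A_2 iff A_2 is in S.
So we count subsets S of {A_1,...,A_4} with A_2 in S: choose freely among the other 3 atoms.
Count = 2^(4-1) = 2^3 = 8.


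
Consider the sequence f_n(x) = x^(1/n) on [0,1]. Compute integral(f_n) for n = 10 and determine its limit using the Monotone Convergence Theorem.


At n = 10: f_10(x) = x^(1/10).
Step 1: integral(x^(1/10), 0, 1) = [x^(1/10+1) / (1/10+1)] from 0 to 1
     = 1 / (1/10 + 1) = 1 / ((10+1)/10) = 10/(10+1)
     = 10/11 = 0.909091
Step 2: As n -> infinity, f_n(x) = x^(1/n) -> 1 for x in (0,1], and f_n is increasing in n.
By MCT, lim_n integral(f_n) = integral(lim_n f_n) = integral(1, 0, 1) = 1.
Step 3: Verify convergence: 10/11 = 0.909091 -> 1
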